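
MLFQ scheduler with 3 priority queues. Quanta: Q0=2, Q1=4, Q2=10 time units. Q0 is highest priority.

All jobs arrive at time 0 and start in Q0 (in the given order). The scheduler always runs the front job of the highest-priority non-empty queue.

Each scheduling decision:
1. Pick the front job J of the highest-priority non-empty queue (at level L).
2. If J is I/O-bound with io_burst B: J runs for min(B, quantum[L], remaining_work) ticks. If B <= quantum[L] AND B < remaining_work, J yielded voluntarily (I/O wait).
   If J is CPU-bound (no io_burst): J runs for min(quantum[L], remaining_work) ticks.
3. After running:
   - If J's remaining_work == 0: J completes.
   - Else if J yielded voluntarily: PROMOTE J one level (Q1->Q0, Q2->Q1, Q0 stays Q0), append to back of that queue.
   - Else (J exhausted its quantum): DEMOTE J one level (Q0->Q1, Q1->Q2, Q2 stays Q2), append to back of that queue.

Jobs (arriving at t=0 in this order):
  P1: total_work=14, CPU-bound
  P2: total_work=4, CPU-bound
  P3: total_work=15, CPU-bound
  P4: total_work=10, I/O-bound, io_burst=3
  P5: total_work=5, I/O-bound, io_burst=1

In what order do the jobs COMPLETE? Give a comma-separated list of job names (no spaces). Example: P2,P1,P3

t=0-2: P1@Q0 runs 2, rem=12, quantum used, demote→Q1. Q0=[P2,P3,P4,P5] Q1=[P1] Q2=[]
t=2-4: P2@Q0 runs 2, rem=2, quantum used, demote→Q1. Q0=[P3,P4,P5] Q1=[P1,P2] Q2=[]
t=4-6: P3@Q0 runs 2, rem=13, quantum used, demote→Q1. Q0=[P4,P5] Q1=[P1,P2,P3] Q2=[]
t=6-8: P4@Q0 runs 2, rem=8, quantum used, demote→Q1. Q0=[P5] Q1=[P1,P2,P3,P4] Q2=[]
t=8-9: P5@Q0 runs 1, rem=4, I/O yield, promote→Q0. Q0=[P5] Q1=[P1,P2,P3,P4] Q2=[]
t=9-10: P5@Q0 runs 1, rem=3, I/O yield, promote→Q0. Q0=[P5] Q1=[P1,P2,P3,P4] Q2=[]
t=10-11: P5@Q0 runs 1, rem=2, I/O yield, promote→Q0. Q0=[P5] Q1=[P1,P2,P3,P4] Q2=[]
t=11-12: P5@Q0 runs 1, rem=1, I/O yield, promote→Q0. Q0=[P5] Q1=[P1,P2,P3,P4] Q2=[]
t=12-13: P5@Q0 runs 1, rem=0, completes. Q0=[] Q1=[P1,P2,P3,P4] Q2=[]
t=13-17: P1@Q1 runs 4, rem=8, quantum used, demote→Q2. Q0=[] Q1=[P2,P3,P4] Q2=[P1]
t=17-19: P2@Q1 runs 2, rem=0, completes. Q0=[] Q1=[P3,P4] Q2=[P1]
t=19-23: P3@Q1 runs 4, rem=9, quantum used, demote→Q2. Q0=[] Q1=[P4] Q2=[P1,P3]
t=23-26: P4@Q1 runs 3, rem=5, I/O yield, promote→Q0. Q0=[P4] Q1=[] Q2=[P1,P3]
t=26-28: P4@Q0 runs 2, rem=3, quantum used, demote→Q1. Q0=[] Q1=[P4] Q2=[P1,P3]
t=28-31: P4@Q1 runs 3, rem=0, completes. Q0=[] Q1=[] Q2=[P1,P3]
t=31-39: P1@Q2 runs 8, rem=0, completes. Q0=[] Q1=[] Q2=[P3]
t=39-48: P3@Q2 runs 9, rem=0, completes. Q0=[] Q1=[] Q2=[]

Answer: P5,P2,P4,P1,P3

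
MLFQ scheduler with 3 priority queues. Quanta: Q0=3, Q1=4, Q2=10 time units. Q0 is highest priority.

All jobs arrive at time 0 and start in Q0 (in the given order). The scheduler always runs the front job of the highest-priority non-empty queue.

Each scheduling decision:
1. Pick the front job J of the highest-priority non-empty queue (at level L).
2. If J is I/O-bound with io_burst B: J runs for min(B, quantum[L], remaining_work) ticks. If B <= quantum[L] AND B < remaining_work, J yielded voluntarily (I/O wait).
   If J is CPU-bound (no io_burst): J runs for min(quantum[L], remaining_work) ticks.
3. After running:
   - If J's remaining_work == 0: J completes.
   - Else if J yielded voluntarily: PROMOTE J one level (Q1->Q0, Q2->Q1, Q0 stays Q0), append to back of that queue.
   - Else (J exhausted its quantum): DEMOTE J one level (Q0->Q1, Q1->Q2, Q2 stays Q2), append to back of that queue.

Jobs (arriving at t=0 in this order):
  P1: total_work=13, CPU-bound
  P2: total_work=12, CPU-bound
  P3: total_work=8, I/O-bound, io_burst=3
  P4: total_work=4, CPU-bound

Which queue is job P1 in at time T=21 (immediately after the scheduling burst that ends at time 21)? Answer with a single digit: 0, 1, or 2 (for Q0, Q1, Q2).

t=0-3: P1@Q0 runs 3, rem=10, quantum used, demote→Q1. Q0=[P2,P3,P4] Q1=[P1] Q2=[]
t=3-6: P2@Q0 runs 3, rem=9, quantum used, demote→Q1. Q0=[P3,P4] Q1=[P1,P2] Q2=[]
t=6-9: P3@Q0 runs 3, rem=5, I/O yield, promote→Q0. Q0=[P4,P3] Q1=[P1,P2] Q2=[]
t=9-12: P4@Q0 runs 3, rem=1, quantum used, demote→Q1. Q0=[P3] Q1=[P1,P2,P4] Q2=[]
t=12-15: P3@Q0 runs 3, rem=2, I/O yield, promote→Q0. Q0=[P3] Q1=[P1,P2,P4] Q2=[]
t=15-17: P3@Q0 runs 2, rem=0, completes. Q0=[] Q1=[P1,P2,P4] Q2=[]
t=17-21: P1@Q1 runs 4, rem=6, quantum used, demote→Q2. Q0=[] Q1=[P2,P4] Q2=[P1]
t=21-25: P2@Q1 runs 4, rem=5, quantum used, demote→Q2. Q0=[] Q1=[P4] Q2=[P1,P2]
t=25-26: P4@Q1 runs 1, rem=0, completes. Q0=[] Q1=[] Q2=[P1,P2]
t=26-32: P1@Q2 runs 6, rem=0, completes. Q0=[] Q1=[] Q2=[P2]
t=32-37: P2@Q2 runs 5, rem=0, completes. Q0=[] Q1=[] Q2=[]

Answer: 2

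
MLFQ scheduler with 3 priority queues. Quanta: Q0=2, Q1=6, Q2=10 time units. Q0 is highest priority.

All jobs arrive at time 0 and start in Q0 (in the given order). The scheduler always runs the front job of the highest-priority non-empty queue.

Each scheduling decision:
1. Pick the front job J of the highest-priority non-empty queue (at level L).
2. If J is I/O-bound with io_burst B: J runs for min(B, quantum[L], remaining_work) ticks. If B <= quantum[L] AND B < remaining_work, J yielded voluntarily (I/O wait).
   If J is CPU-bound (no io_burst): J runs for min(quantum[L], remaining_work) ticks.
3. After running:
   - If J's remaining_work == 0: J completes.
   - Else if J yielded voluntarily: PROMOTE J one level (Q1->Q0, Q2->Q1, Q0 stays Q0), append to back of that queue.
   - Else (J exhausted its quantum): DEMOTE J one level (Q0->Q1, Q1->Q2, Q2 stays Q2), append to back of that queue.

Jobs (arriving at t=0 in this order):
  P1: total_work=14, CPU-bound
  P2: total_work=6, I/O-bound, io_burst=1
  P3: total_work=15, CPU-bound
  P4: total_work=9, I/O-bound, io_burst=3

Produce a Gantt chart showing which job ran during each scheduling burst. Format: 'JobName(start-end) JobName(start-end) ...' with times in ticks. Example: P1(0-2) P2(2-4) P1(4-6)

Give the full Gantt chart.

Answer: P1(0-2) P2(2-3) P3(3-5) P4(5-7) P2(7-8) P2(8-9) P2(9-10) P2(10-11) P2(11-12) P1(12-18) P3(18-24) P4(24-27) P4(27-29) P4(29-31) P1(31-37) P3(37-44)

Derivation:
t=0-2: P1@Q0 runs 2, rem=12, quantum used, demote→Q1. Q0=[P2,P3,P4] Q1=[P1] Q2=[]
t=2-3: P2@Q0 runs 1, rem=5, I/O yield, promote→Q0. Q0=[P3,P4,P2] Q1=[P1] Q2=[]
t=3-5: P3@Q0 runs 2, rem=13, quantum used, demote→Q1. Q0=[P4,P2] Q1=[P1,P3] Q2=[]
t=5-7: P4@Q0 runs 2, rem=7, quantum used, demote→Q1. Q0=[P2] Q1=[P1,P3,P4] Q2=[]
t=7-8: P2@Q0 runs 1, rem=4, I/O yield, promote→Q0. Q0=[P2] Q1=[P1,P3,P4] Q2=[]
t=8-9: P2@Q0 runs 1, rem=3, I/O yield, promote→Q0. Q0=[P2] Q1=[P1,P3,P4] Q2=[]
t=9-10: P2@Q0 runs 1, rem=2, I/O yield, promote→Q0. Q0=[P2] Q1=[P1,P3,P4] Q2=[]
t=10-11: P2@Q0 runs 1, rem=1, I/O yield, promote→Q0. Q0=[P2] Q1=[P1,P3,P4] Q2=[]
t=11-12: P2@Q0 runs 1, rem=0, completes. Q0=[] Q1=[P1,P3,P4] Q2=[]
t=12-18: P1@Q1 runs 6, rem=6, quantum used, demote→Q2. Q0=[] Q1=[P3,P4] Q2=[P1]
t=18-24: P3@Q1 runs 6, rem=7, quantum used, demote→Q2. Q0=[] Q1=[P4] Q2=[P1,P3]
t=24-27: P4@Q1 runs 3, rem=4, I/O yield, promote→Q0. Q0=[P4] Q1=[] Q2=[P1,P3]
t=27-29: P4@Q0 runs 2, rem=2, quantum used, demote→Q1. Q0=[] Q1=[P4] Q2=[P1,P3]
t=29-31: P4@Q1 runs 2, rem=0, completes. Q0=[] Q1=[] Q2=[P1,P3]
t=31-37: P1@Q2 runs 6, rem=0, completes. Q0=[] Q1=[] Q2=[P3]
t=37-44: P3@Q2 runs 7, rem=0, completes. Q0=[] Q1=[] Q2=[]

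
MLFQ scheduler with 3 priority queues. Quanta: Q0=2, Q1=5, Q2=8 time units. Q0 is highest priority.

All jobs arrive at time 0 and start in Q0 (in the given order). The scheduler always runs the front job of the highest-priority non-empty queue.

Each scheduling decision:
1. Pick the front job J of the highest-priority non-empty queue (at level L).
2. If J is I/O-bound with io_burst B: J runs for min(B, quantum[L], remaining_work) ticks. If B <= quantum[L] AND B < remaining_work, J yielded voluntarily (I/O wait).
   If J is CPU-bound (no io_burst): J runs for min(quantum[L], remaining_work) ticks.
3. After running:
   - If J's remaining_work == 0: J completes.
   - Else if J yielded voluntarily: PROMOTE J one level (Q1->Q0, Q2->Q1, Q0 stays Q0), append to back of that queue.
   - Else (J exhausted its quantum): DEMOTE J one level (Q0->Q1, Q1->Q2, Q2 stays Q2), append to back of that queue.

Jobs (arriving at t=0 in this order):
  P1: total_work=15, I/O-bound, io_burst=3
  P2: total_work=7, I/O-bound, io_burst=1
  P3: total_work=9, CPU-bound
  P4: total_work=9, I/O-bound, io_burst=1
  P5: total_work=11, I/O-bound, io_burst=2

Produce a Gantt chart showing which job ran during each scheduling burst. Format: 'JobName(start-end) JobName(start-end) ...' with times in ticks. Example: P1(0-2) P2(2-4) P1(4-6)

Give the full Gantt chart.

Answer: P1(0-2) P2(2-3) P3(3-5) P4(5-6) P5(6-8) P2(8-9) P4(9-10) P5(10-12) P2(12-13) P4(13-14) P5(14-16) P2(16-17) P4(17-18) P5(18-20) P2(20-21) P4(21-22) P5(22-24) P2(24-25) P4(25-26) P5(26-27) P2(27-28) P4(28-29) P4(29-30) P4(30-31) P1(31-34) P1(34-36) P3(36-41) P1(41-44) P1(44-46) P1(46-49) P3(49-51)

Derivation:
t=0-2: P1@Q0 runs 2, rem=13, quantum used, demote→Q1. Q0=[P2,P3,P4,P5] Q1=[P1] Q2=[]
t=2-3: P2@Q0 runs 1, rem=6, I/O yield, promote→Q0. Q0=[P3,P4,P5,P2] Q1=[P1] Q2=[]
t=3-5: P3@Q0 runs 2, rem=7, quantum used, demote→Q1. Q0=[P4,P5,P2] Q1=[P1,P3] Q2=[]
t=5-6: P4@Q0 runs 1, rem=8, I/O yield, promote→Q0. Q0=[P5,P2,P4] Q1=[P1,P3] Q2=[]
t=6-8: P5@Q0 runs 2, rem=9, I/O yield, promote→Q0. Q0=[P2,P4,P5] Q1=[P1,P3] Q2=[]
t=8-9: P2@Q0 runs 1, rem=5, I/O yield, promote→Q0. Q0=[P4,P5,P2] Q1=[P1,P3] Q2=[]
t=9-10: P4@Q0 runs 1, rem=7, I/O yield, promote→Q0. Q0=[P5,P2,P4] Q1=[P1,P3] Q2=[]
t=10-12: P5@Q0 runs 2, rem=7, I/O yield, promote→Q0. Q0=[P2,P4,P5] Q1=[P1,P3] Q2=[]
t=12-13: P2@Q0 runs 1, rem=4, I/O yield, promote→Q0. Q0=[P4,P5,P2] Q1=[P1,P3] Q2=[]
t=13-14: P4@Q0 runs 1, rem=6, I/O yield, promote→Q0. Q0=[P5,P2,P4] Q1=[P1,P3] Q2=[]
t=14-16: P5@Q0 runs 2, rem=5, I/O yield, promote→Q0. Q0=[P2,P4,P5] Q1=[P1,P3] Q2=[]
t=16-17: P2@Q0 runs 1, rem=3, I/O yield, promote→Q0. Q0=[P4,P5,P2] Q1=[P1,P3] Q2=[]
t=17-18: P4@Q0 runs 1, rem=5, I/O yield, promote→Q0. Q0=[P5,P2,P4] Q1=[P1,P3] Q2=[]
t=18-20: P5@Q0 runs 2, rem=3, I/O yield, promote→Q0. Q0=[P2,P4,P5] Q1=[P1,P3] Q2=[]
t=20-21: P2@Q0 runs 1, rem=2, I/O yield, promote→Q0. Q0=[P4,P5,P2] Q1=[P1,P3] Q2=[]
t=21-22: P4@Q0 runs 1, rem=4, I/O yield, promote→Q0. Q0=[P5,P2,P4] Q1=[P1,P3] Q2=[]
t=22-24: P5@Q0 runs 2, rem=1, I/O yield, promote→Q0. Q0=[P2,P4,P5] Q1=[P1,P3] Q2=[]
t=24-25: P2@Q0 runs 1, rem=1, I/O yield, promote→Q0. Q0=[P4,P5,P2] Q1=[P1,P3] Q2=[]
t=25-26: P4@Q0 runs 1, rem=3, I/O yield, promote→Q0. Q0=[P5,P2,P4] Q1=[P1,P3] Q2=[]
t=26-27: P5@Q0 runs 1, rem=0, completes. Q0=[P2,P4] Q1=[P1,P3] Q2=[]
t=27-28: P2@Q0 runs 1, rem=0, completes. Q0=[P4] Q1=[P1,P3] Q2=[]
t=28-29: P4@Q0 runs 1, rem=2, I/O yield, promote→Q0. Q0=[P4] Q1=[P1,P3] Q2=[]
t=29-30: P4@Q0 runs 1, rem=1, I/O yield, promote→Q0. Q0=[P4] Q1=[P1,P3] Q2=[]
t=30-31: P4@Q0 runs 1, rem=0, completes. Q0=[] Q1=[P1,P3] Q2=[]
t=31-34: P1@Q1 runs 3, rem=10, I/O yield, promote→Q0. Q0=[P1] Q1=[P3] Q2=[]
t=34-36: P1@Q0 runs 2, rem=8, quantum used, demote→Q1. Q0=[] Q1=[P3,P1] Q2=[]
t=36-41: P3@Q1 runs 5, rem=2, quantum used, demote→Q2. Q0=[] Q1=[P1] Q2=[P3]
t=41-44: P1@Q1 runs 3, rem=5, I/O yield, promote→Q0. Q0=[P1] Q1=[] Q2=[P3]
t=44-46: P1@Q0 runs 2, rem=3, quantum used, demote→Q1. Q0=[] Q1=[P1] Q2=[P3]
t=46-49: P1@Q1 runs 3, rem=0, completes. Q0=[] Q1=[] Q2=[P3]
t=49-51: P3@Q2 runs 2, rem=0, completes. Q0=[] Q1=[] Q2=[]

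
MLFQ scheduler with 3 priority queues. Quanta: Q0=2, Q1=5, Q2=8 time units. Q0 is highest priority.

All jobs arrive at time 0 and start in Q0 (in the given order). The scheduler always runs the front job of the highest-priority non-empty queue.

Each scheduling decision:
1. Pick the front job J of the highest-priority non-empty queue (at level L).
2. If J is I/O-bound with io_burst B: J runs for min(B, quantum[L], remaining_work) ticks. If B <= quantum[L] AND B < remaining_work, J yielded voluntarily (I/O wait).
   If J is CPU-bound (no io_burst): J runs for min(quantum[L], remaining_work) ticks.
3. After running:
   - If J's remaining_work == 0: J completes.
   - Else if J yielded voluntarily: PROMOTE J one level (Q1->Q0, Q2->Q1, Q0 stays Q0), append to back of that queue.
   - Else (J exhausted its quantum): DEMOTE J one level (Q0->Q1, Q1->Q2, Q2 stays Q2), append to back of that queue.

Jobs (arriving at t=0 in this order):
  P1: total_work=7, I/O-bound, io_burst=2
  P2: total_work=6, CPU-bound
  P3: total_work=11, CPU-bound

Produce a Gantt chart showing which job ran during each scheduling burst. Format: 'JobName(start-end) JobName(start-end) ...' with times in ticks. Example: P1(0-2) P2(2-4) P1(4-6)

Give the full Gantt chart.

Answer: P1(0-2) P2(2-4) P3(4-6) P1(6-8) P1(8-10) P1(10-11) P2(11-15) P3(15-20) P3(20-24)

Derivation:
t=0-2: P1@Q0 runs 2, rem=5, I/O yield, promote→Q0. Q0=[P2,P3,P1] Q1=[] Q2=[]
t=2-4: P2@Q0 runs 2, rem=4, quantum used, demote→Q1. Q0=[P3,P1] Q1=[P2] Q2=[]
t=4-6: P3@Q0 runs 2, rem=9, quantum used, demote→Q1. Q0=[P1] Q1=[P2,P3] Q2=[]
t=6-8: P1@Q0 runs 2, rem=3, I/O yield, promote→Q0. Q0=[P1] Q1=[P2,P3] Q2=[]
t=8-10: P1@Q0 runs 2, rem=1, I/O yield, promote→Q0. Q0=[P1] Q1=[P2,P3] Q2=[]
t=10-11: P1@Q0 runs 1, rem=0, completes. Q0=[] Q1=[P2,P3] Q2=[]
t=11-15: P2@Q1 runs 4, rem=0, completes. Q0=[] Q1=[P3] Q2=[]
t=15-20: P3@Q1 runs 5, rem=4, quantum used, demote→Q2. Q0=[] Q1=[] Q2=[P3]
t=20-24: P3@Q2 runs 4, rem=0, completes. Q0=[] Q1=[] Q2=[]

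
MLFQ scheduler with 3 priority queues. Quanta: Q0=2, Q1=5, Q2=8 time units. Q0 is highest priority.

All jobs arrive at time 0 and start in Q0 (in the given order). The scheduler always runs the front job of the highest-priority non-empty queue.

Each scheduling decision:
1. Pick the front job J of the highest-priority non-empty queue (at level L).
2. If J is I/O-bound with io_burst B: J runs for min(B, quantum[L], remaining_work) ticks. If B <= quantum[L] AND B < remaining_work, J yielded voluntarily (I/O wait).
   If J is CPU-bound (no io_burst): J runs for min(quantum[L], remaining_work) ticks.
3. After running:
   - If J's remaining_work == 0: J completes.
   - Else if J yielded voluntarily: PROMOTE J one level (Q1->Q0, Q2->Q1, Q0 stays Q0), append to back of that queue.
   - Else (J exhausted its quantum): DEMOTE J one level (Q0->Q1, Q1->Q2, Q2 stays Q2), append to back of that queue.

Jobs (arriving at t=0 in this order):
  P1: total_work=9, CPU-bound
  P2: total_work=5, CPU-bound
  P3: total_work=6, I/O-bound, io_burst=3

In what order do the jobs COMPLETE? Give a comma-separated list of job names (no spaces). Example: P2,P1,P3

t=0-2: P1@Q0 runs 2, rem=7, quantum used, demote→Q1. Q0=[P2,P3] Q1=[P1] Q2=[]
t=2-4: P2@Q0 runs 2, rem=3, quantum used, demote→Q1. Q0=[P3] Q1=[P1,P2] Q2=[]
t=4-6: P3@Q0 runs 2, rem=4, quantum used, demote→Q1. Q0=[] Q1=[P1,P2,P3] Q2=[]
t=6-11: P1@Q1 runs 5, rem=2, quantum used, demote→Q2. Q0=[] Q1=[P2,P3] Q2=[P1]
t=11-14: P2@Q1 runs 3, rem=0, completes. Q0=[] Q1=[P3] Q2=[P1]
t=14-17: P3@Q1 runs 3, rem=1, I/O yield, promote→Q0. Q0=[P3] Q1=[] Q2=[P1]
t=17-18: P3@Q0 runs 1, rem=0, completes. Q0=[] Q1=[] Q2=[P1]
t=18-20: P1@Q2 runs 2, rem=0, completes. Q0=[] Q1=[] Q2=[]

Answer: P2,P3,P1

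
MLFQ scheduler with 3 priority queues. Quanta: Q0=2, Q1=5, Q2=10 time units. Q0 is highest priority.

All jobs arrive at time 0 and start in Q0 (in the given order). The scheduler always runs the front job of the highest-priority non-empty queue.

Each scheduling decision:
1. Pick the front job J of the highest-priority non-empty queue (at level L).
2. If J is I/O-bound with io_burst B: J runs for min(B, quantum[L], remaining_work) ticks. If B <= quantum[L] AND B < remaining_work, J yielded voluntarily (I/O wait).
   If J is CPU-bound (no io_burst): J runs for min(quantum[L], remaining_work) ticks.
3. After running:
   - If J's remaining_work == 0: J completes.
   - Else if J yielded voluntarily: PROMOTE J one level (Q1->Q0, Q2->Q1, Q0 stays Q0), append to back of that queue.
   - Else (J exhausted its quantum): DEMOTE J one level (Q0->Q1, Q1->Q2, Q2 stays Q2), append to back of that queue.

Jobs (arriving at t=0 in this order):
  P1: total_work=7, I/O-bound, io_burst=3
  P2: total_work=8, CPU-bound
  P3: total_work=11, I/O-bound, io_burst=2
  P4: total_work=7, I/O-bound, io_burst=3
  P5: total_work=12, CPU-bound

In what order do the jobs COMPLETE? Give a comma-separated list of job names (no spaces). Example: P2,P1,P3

Answer: P3,P1,P4,P2,P5

Derivation:
t=0-2: P1@Q0 runs 2, rem=5, quantum used, demote→Q1. Q0=[P2,P3,P4,P5] Q1=[P1] Q2=[]
t=2-4: P2@Q0 runs 2, rem=6, quantum used, demote→Q1. Q0=[P3,P4,P5] Q1=[P1,P2] Q2=[]
t=4-6: P3@Q0 runs 2, rem=9, I/O yield, promote→Q0. Q0=[P4,P5,P3] Q1=[P1,P2] Q2=[]
t=6-8: P4@Q0 runs 2, rem=5, quantum used, demote→Q1. Q0=[P5,P3] Q1=[P1,P2,P4] Q2=[]
t=8-10: P5@Q0 runs 2, rem=10, quantum used, demote→Q1. Q0=[P3] Q1=[P1,P2,P4,P5] Q2=[]
t=10-12: P3@Q0 runs 2, rem=7, I/O yield, promote→Q0. Q0=[P3] Q1=[P1,P2,P4,P5] Q2=[]
t=12-14: P3@Q0 runs 2, rem=5, I/O yield, promote→Q0. Q0=[P3] Q1=[P1,P2,P4,P5] Q2=[]
t=14-16: P3@Q0 runs 2, rem=3, I/O yield, promote→Q0. Q0=[P3] Q1=[P1,P2,P4,P5] Q2=[]
t=16-18: P3@Q0 runs 2, rem=1, I/O yield, promote→Q0. Q0=[P3] Q1=[P1,P2,P4,P5] Q2=[]
t=18-19: P3@Q0 runs 1, rem=0, completes. Q0=[] Q1=[P1,P2,P4,P5] Q2=[]
t=19-22: P1@Q1 runs 3, rem=2, I/O yield, promote→Q0. Q0=[P1] Q1=[P2,P4,P5] Q2=[]
t=22-24: P1@Q0 runs 2, rem=0, completes. Q0=[] Q1=[P2,P4,P5] Q2=[]
t=24-29: P2@Q1 runs 5, rem=1, quantum used, demote→Q2. Q0=[] Q1=[P4,P5] Q2=[P2]
t=29-32: P4@Q1 runs 3, rem=2, I/O yield, promote→Q0. Q0=[P4] Q1=[P5] Q2=[P2]
t=32-34: P4@Q0 runs 2, rem=0, completes. Q0=[] Q1=[P5] Q2=[P2]
t=34-39: P5@Q1 runs 5, rem=5, quantum used, demote→Q2. Q0=[] Q1=[] Q2=[P2,P5]
t=39-40: P2@Q2 runs 1, rem=0, completes. Q0=[] Q1=[] Q2=[P5]
t=40-45: P5@Q2 runs 5, rem=0, completes. Q0=[] Q1=[] Q2=[]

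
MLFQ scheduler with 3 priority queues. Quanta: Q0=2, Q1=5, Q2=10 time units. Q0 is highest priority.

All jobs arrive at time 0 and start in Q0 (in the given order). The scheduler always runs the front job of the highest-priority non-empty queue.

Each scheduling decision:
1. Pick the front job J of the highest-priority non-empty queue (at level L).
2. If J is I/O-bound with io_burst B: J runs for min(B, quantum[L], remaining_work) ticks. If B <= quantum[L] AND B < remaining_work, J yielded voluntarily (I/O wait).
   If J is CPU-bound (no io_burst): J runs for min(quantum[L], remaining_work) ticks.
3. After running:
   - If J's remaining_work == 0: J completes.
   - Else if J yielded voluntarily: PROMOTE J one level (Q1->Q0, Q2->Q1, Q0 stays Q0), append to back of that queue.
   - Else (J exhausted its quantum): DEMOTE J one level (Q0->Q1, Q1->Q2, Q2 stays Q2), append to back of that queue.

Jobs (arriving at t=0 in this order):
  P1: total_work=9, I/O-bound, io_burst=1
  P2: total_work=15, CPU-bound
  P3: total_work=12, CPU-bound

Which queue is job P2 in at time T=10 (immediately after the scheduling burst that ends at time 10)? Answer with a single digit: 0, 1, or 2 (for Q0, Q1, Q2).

t=0-1: P1@Q0 runs 1, rem=8, I/O yield, promote→Q0. Q0=[P2,P3,P1] Q1=[] Q2=[]
t=1-3: P2@Q0 runs 2, rem=13, quantum used, demote→Q1. Q0=[P3,P1] Q1=[P2] Q2=[]
t=3-5: P3@Q0 runs 2, rem=10, quantum used, demote→Q1. Q0=[P1] Q1=[P2,P3] Q2=[]
t=5-6: P1@Q0 runs 1, rem=7, I/O yield, promote→Q0. Q0=[P1] Q1=[P2,P3] Q2=[]
t=6-7: P1@Q0 runs 1, rem=6, I/O yield, promote→Q0. Q0=[P1] Q1=[P2,P3] Q2=[]
t=7-8: P1@Q0 runs 1, rem=5, I/O yield, promote→Q0. Q0=[P1] Q1=[P2,P3] Q2=[]
t=8-9: P1@Q0 runs 1, rem=4, I/O yield, promote→Q0. Q0=[P1] Q1=[P2,P3] Q2=[]
t=9-10: P1@Q0 runs 1, rem=3, I/O yield, promote→Q0. Q0=[P1] Q1=[P2,P3] Q2=[]
t=10-11: P1@Q0 runs 1, rem=2, I/O yield, promote→Q0. Q0=[P1] Q1=[P2,P3] Q2=[]
t=11-12: P1@Q0 runs 1, rem=1, I/O yield, promote→Q0. Q0=[P1] Q1=[P2,P3] Q2=[]
t=12-13: P1@Q0 runs 1, rem=0, completes. Q0=[] Q1=[P2,P3] Q2=[]
t=13-18: P2@Q1 runs 5, rem=8, quantum used, demote→Q2. Q0=[] Q1=[P3] Q2=[P2]
t=18-23: P3@Q1 runs 5, rem=5, quantum used, demote→Q2. Q0=[] Q1=[] Q2=[P2,P3]
t=23-31: P2@Q2 runs 8, rem=0, completes. Q0=[] Q1=[] Q2=[P3]
t=31-36: P3@Q2 runs 5, rem=0, completes. Q0=[] Q1=[] Q2=[]

Answer: 1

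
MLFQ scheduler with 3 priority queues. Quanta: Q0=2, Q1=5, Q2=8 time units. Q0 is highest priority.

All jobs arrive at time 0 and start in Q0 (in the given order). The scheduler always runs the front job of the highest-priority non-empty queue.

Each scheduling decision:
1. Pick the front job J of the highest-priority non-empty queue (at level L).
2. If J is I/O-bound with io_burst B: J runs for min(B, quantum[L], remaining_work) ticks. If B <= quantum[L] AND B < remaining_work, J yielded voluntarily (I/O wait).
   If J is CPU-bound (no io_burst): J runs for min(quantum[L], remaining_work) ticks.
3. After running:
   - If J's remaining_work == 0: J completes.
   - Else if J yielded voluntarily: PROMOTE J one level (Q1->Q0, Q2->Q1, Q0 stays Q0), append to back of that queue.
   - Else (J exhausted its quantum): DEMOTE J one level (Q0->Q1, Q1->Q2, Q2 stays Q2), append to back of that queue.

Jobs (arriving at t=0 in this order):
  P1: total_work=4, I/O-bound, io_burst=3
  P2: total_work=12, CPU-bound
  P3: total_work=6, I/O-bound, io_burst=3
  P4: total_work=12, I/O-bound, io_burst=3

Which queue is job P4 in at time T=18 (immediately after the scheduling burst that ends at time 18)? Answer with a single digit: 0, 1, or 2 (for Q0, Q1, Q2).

Answer: 1

Derivation:
t=0-2: P1@Q0 runs 2, rem=2, quantum used, demote→Q1. Q0=[P2,P3,P4] Q1=[P1] Q2=[]
t=2-4: P2@Q0 runs 2, rem=10, quantum used, demote→Q1. Q0=[P3,P4] Q1=[P1,P2] Q2=[]
t=4-6: P3@Q0 runs 2, rem=4, quantum used, demote→Q1. Q0=[P4] Q1=[P1,P2,P3] Q2=[]
t=6-8: P4@Q0 runs 2, rem=10, quantum used, demote→Q1. Q0=[] Q1=[P1,P2,P3,P4] Q2=[]
t=8-10: P1@Q1 runs 2, rem=0, completes. Q0=[] Q1=[P2,P3,P4] Q2=[]
t=10-15: P2@Q1 runs 5, rem=5, quantum used, demote→Q2. Q0=[] Q1=[P3,P4] Q2=[P2]
t=15-18: P3@Q1 runs 3, rem=1, I/O yield, promote→Q0. Q0=[P3] Q1=[P4] Q2=[P2]
t=18-19: P3@Q0 runs 1, rem=0, completes. Q0=[] Q1=[P4] Q2=[P2]
t=19-22: P4@Q1 runs 3, rem=7, I/O yield, promote→Q0. Q0=[P4] Q1=[] Q2=[P2]
t=22-24: P4@Q0 runs 2, rem=5, quantum used, demote→Q1. Q0=[] Q1=[P4] Q2=[P2]
t=24-27: P4@Q1 runs 3, rem=2, I/O yield, promote→Q0. Q0=[P4] Q1=[] Q2=[P2]
t=27-29: P4@Q0 runs 2, rem=0, completes. Q0=[] Q1=[] Q2=[P2]
t=29-34: P2@Q2 runs 5, rem=0, completes. Q0=[] Q1=[] Q2=[]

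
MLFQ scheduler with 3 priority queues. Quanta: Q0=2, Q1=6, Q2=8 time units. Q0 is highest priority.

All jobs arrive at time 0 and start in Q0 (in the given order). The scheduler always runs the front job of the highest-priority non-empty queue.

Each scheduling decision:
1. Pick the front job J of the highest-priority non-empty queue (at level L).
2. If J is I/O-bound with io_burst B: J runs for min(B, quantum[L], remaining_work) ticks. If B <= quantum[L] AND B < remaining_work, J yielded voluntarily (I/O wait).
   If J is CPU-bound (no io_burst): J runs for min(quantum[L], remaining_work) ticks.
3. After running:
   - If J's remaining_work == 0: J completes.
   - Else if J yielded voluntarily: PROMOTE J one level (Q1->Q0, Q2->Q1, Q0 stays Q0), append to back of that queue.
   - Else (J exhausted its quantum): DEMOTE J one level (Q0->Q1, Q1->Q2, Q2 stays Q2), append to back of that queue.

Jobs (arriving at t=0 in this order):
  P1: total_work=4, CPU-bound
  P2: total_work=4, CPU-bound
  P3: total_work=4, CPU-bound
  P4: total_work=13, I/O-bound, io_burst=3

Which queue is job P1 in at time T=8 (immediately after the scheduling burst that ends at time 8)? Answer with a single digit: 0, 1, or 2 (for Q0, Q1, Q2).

Answer: 1

Derivation:
t=0-2: P1@Q0 runs 2, rem=2, quantum used, demote→Q1. Q0=[P2,P3,P4] Q1=[P1] Q2=[]
t=2-4: P2@Q0 runs 2, rem=2, quantum used, demote→Q1. Q0=[P3,P4] Q1=[P1,P2] Q2=[]
t=4-6: P3@Q0 runs 2, rem=2, quantum used, demote→Q1. Q0=[P4] Q1=[P1,P2,P3] Q2=[]
t=6-8: P4@Q0 runs 2, rem=11, quantum used, demote→Q1. Q0=[] Q1=[P1,P2,P3,P4] Q2=[]
t=8-10: P1@Q1 runs 2, rem=0, completes. Q0=[] Q1=[P2,P3,P4] Q2=[]
t=10-12: P2@Q1 runs 2, rem=0, completes. Q0=[] Q1=[P3,P4] Q2=[]
t=12-14: P3@Q1 runs 2, rem=0, completes. Q0=[] Q1=[P4] Q2=[]
t=14-17: P4@Q1 runs 3, rem=8, I/O yield, promote→Q0. Q0=[P4] Q1=[] Q2=[]
t=17-19: P4@Q0 runs 2, rem=6, quantum used, demote→Q1. Q0=[] Q1=[P4] Q2=[]
t=19-22: P4@Q1 runs 3, rem=3, I/O yield, promote→Q0. Q0=[P4] Q1=[] Q2=[]
t=22-24: P4@Q0 runs 2, rem=1, quantum used, demote→Q1. Q0=[] Q1=[P4] Q2=[]
t=24-25: P4@Q1 runs 1, rem=0, completes. Q0=[] Q1=[] Q2=[]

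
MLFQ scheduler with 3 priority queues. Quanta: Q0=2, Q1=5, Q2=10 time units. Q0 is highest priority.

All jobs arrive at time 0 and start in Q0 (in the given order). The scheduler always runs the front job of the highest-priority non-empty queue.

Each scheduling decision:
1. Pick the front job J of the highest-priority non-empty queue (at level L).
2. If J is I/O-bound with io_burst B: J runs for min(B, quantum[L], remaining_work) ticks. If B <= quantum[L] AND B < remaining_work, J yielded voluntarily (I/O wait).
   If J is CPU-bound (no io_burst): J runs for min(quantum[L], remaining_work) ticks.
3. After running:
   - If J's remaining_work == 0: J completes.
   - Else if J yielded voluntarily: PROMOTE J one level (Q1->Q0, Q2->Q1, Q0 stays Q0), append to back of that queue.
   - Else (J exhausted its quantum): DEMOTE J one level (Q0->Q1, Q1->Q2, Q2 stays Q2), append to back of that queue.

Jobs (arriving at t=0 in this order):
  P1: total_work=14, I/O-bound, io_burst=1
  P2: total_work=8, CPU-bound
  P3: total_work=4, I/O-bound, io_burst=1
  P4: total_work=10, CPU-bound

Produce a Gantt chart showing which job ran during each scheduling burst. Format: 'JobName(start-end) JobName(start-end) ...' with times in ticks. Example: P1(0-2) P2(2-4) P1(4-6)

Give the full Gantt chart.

t=0-1: P1@Q0 runs 1, rem=13, I/O yield, promote→Q0. Q0=[P2,P3,P4,P1] Q1=[] Q2=[]
t=1-3: P2@Q0 runs 2, rem=6, quantum used, demote→Q1. Q0=[P3,P4,P1] Q1=[P2] Q2=[]
t=3-4: P3@Q0 runs 1, rem=3, I/O yield, promote→Q0. Q0=[P4,P1,P3] Q1=[P2] Q2=[]
t=4-6: P4@Q0 runs 2, rem=8, quantum used, demote→Q1. Q0=[P1,P3] Q1=[P2,P4] Q2=[]
t=6-7: P1@Q0 runs 1, rem=12, I/O yield, promote→Q0. Q0=[P3,P1] Q1=[P2,P4] Q2=[]
t=7-8: P3@Q0 runs 1, rem=2, I/O yield, promote→Q0. Q0=[P1,P3] Q1=[P2,P4] Q2=[]
t=8-9: P1@Q0 runs 1, rem=11, I/O yield, promote→Q0. Q0=[P3,P1] Q1=[P2,P4] Q2=[]
t=9-10: P3@Q0 runs 1, rem=1, I/O yield, promote→Q0. Q0=[P1,P3] Q1=[P2,P4] Q2=[]
t=10-11: P1@Q0 runs 1, rem=10, I/O yield, promote→Q0. Q0=[P3,P1] Q1=[P2,P4] Q2=[]
t=11-12: P3@Q0 runs 1, rem=0, completes. Q0=[P1] Q1=[P2,P4] Q2=[]
t=12-13: P1@Q0 runs 1, rem=9, I/O yield, promote→Q0. Q0=[P1] Q1=[P2,P4] Q2=[]
t=13-14: P1@Q0 runs 1, rem=8, I/O yield, promote→Q0. Q0=[P1] Q1=[P2,P4] Q2=[]
t=14-15: P1@Q0 runs 1, rem=7, I/O yield, promote→Q0. Q0=[P1] Q1=[P2,P4] Q2=[]
t=15-16: P1@Q0 runs 1, rem=6, I/O yield, promote→Q0. Q0=[P1] Q1=[P2,P4] Q2=[]
t=16-17: P1@Q0 runs 1, rem=5, I/O yield, promote→Q0. Q0=[P1] Q1=[P2,P4] Q2=[]
t=17-18: P1@Q0 runs 1, rem=4, I/O yield, promote→Q0. Q0=[P1] Q1=[P2,P4] Q2=[]
t=18-19: P1@Q0 runs 1, rem=3, I/O yield, promote→Q0. Q0=[P1] Q1=[P2,P4] Q2=[]
t=19-20: P1@Q0 runs 1, rem=2, I/O yield, promote→Q0. Q0=[P1] Q1=[P2,P4] Q2=[]
t=20-21: P1@Q0 runs 1, rem=1, I/O yield, promote→Q0. Q0=[P1] Q1=[P2,P4] Q2=[]
t=21-22: P1@Q0 runs 1, rem=0, completes. Q0=[] Q1=[P2,P4] Q2=[]
t=22-27: P2@Q1 runs 5, rem=1, quantum used, demote→Q2. Q0=[] Q1=[P4] Q2=[P2]
t=27-32: P4@Q1 runs 5, rem=3, quantum used, demote→Q2. Q0=[] Q1=[] Q2=[P2,P4]
t=32-33: P2@Q2 runs 1, rem=0, completes. Q0=[] Q1=[] Q2=[P4]
t=33-36: P4@Q2 runs 3, rem=0, completes. Q0=[] Q1=[] Q2=[]

Answer: P1(0-1) P2(1-3) P3(3-4) P4(4-6) P1(6-7) P3(7-8) P1(8-9) P3(9-10) P1(10-11) P3(11-12) P1(12-13) P1(13-14) P1(14-15) P1(15-16) P1(16-17) P1(17-18) P1(18-19) P1(19-20) P1(20-21) P1(21-22) P2(22-27) P4(27-32) P2(32-33) P4(33-36)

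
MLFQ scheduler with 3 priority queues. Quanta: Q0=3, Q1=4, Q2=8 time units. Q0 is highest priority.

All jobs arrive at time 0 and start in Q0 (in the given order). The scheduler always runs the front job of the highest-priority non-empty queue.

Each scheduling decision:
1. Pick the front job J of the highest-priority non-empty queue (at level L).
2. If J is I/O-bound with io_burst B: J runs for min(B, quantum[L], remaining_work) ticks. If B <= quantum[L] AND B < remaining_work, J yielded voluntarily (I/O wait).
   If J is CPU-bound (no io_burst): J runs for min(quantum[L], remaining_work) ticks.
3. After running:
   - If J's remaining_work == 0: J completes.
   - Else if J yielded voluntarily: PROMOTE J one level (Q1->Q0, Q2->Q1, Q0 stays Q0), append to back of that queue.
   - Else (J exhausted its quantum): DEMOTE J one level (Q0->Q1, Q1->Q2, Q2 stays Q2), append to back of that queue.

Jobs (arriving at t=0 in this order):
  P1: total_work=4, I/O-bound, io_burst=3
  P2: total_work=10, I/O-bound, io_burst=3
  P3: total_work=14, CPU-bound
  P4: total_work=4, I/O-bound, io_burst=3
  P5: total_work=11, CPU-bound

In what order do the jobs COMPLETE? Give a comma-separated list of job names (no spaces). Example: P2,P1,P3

t=0-3: P1@Q0 runs 3, rem=1, I/O yield, promote→Q0. Q0=[P2,P3,P4,P5,P1] Q1=[] Q2=[]
t=3-6: P2@Q0 runs 3, rem=7, I/O yield, promote→Q0. Q0=[P3,P4,P5,P1,P2] Q1=[] Q2=[]
t=6-9: P3@Q0 runs 3, rem=11, quantum used, demote→Q1. Q0=[P4,P5,P1,P2] Q1=[P3] Q2=[]
t=9-12: P4@Q0 runs 3, rem=1, I/O yield, promote→Q0. Q0=[P5,P1,P2,P4] Q1=[P3] Q2=[]
t=12-15: P5@Q0 runs 3, rem=8, quantum used, demote→Q1. Q0=[P1,P2,P4] Q1=[P3,P5] Q2=[]
t=15-16: P1@Q0 runs 1, rem=0, completes. Q0=[P2,P4] Q1=[P3,P5] Q2=[]
t=16-19: P2@Q0 runs 3, rem=4, I/O yield, promote→Q0. Q0=[P4,P2] Q1=[P3,P5] Q2=[]
t=19-20: P4@Q0 runs 1, rem=0, completes. Q0=[P2] Q1=[P3,P5] Q2=[]
t=20-23: P2@Q0 runs 3, rem=1, I/O yield, promote→Q0. Q0=[P2] Q1=[P3,P5] Q2=[]
t=23-24: P2@Q0 runs 1, rem=0, completes. Q0=[] Q1=[P3,P5] Q2=[]
t=24-28: P3@Q1 runs 4, rem=7, quantum used, demote→Q2. Q0=[] Q1=[P5] Q2=[P3]
t=28-32: P5@Q1 runs 4, rem=4, quantum used, demote→Q2. Q0=[] Q1=[] Q2=[P3,P5]
t=32-39: P3@Q2 runs 7, rem=0, completes. Q0=[] Q1=[] Q2=[P5]
t=39-43: P5@Q2 runs 4, rem=0, completes. Q0=[] Q1=[] Q2=[]

Answer: P1,P4,P2,P3,P5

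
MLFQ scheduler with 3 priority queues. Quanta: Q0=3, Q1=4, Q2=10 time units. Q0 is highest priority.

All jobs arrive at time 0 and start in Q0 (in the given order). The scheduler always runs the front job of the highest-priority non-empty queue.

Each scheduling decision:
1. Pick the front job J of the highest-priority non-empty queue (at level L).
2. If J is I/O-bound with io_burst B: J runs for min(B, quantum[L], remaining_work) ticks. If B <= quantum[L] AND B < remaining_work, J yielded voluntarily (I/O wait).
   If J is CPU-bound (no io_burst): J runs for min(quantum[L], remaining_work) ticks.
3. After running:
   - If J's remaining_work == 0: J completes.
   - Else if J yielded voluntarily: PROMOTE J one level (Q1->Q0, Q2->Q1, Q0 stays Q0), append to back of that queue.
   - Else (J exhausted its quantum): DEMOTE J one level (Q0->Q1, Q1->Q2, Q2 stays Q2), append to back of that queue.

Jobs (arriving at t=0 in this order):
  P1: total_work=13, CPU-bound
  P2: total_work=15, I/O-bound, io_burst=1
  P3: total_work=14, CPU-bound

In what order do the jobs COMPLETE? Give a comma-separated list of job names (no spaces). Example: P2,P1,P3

Answer: P2,P1,P3

Derivation:
t=0-3: P1@Q0 runs 3, rem=10, quantum used, demote→Q1. Q0=[P2,P3] Q1=[P1] Q2=[]
t=3-4: P2@Q0 runs 1, rem=14, I/O yield, promote→Q0. Q0=[P3,P2] Q1=[P1] Q2=[]
t=4-7: P3@Q0 runs 3, rem=11, quantum used, demote→Q1. Q0=[P2] Q1=[P1,P3] Q2=[]
t=7-8: P2@Q0 runs 1, rem=13, I/O yield, promote→Q0. Q0=[P2] Q1=[P1,P3] Q2=[]
t=8-9: P2@Q0 runs 1, rem=12, I/O yield, promote→Q0. Q0=[P2] Q1=[P1,P3] Q2=[]
t=9-10: P2@Q0 runs 1, rem=11, I/O yield, promote→Q0. Q0=[P2] Q1=[P1,P3] Q2=[]
t=10-11: P2@Q0 runs 1, rem=10, I/O yield, promote→Q0. Q0=[P2] Q1=[P1,P3] Q2=[]
t=11-12: P2@Q0 runs 1, rem=9, I/O yield, promote→Q0. Q0=[P2] Q1=[P1,P3] Q2=[]
t=12-13: P2@Q0 runs 1, rem=8, I/O yield, promote→Q0. Q0=[P2] Q1=[P1,P3] Q2=[]
t=13-14: P2@Q0 runs 1, rem=7, I/O yield, promote→Q0. Q0=[P2] Q1=[P1,P3] Q2=[]
t=14-15: P2@Q0 runs 1, rem=6, I/O yield, promote→Q0. Q0=[P2] Q1=[P1,P3] Q2=[]
t=15-16: P2@Q0 runs 1, rem=5, I/O yield, promote→Q0. Q0=[P2] Q1=[P1,P3] Q2=[]
t=16-17: P2@Q0 runs 1, rem=4, I/O yield, promote→Q0. Q0=[P2] Q1=[P1,P3] Q2=[]
t=17-18: P2@Q0 runs 1, rem=3, I/O yield, promote→Q0. Q0=[P2] Q1=[P1,P3] Q2=[]
t=18-19: P2@Q0 runs 1, rem=2, I/O yield, promote→Q0. Q0=[P2] Q1=[P1,P3] Q2=[]
t=19-20: P2@Q0 runs 1, rem=1, I/O yield, promote→Q0. Q0=[P2] Q1=[P1,P3] Q2=[]
t=20-21: P2@Q0 runs 1, rem=0, completes. Q0=[] Q1=[P1,P3] Q2=[]
t=21-25: P1@Q1 runs 4, rem=6, quantum used, demote→Q2. Q0=[] Q1=[P3] Q2=[P1]
t=25-29: P3@Q1 runs 4, rem=7, quantum used, demote→Q2. Q0=[] Q1=[] Q2=[P1,P3]
t=29-35: P1@Q2 runs 6, rem=0, completes. Q0=[] Q1=[] Q2=[P3]
t=35-42: P3@Q2 runs 7, rem=0, completes. Q0=[] Q1=[] Q2=[]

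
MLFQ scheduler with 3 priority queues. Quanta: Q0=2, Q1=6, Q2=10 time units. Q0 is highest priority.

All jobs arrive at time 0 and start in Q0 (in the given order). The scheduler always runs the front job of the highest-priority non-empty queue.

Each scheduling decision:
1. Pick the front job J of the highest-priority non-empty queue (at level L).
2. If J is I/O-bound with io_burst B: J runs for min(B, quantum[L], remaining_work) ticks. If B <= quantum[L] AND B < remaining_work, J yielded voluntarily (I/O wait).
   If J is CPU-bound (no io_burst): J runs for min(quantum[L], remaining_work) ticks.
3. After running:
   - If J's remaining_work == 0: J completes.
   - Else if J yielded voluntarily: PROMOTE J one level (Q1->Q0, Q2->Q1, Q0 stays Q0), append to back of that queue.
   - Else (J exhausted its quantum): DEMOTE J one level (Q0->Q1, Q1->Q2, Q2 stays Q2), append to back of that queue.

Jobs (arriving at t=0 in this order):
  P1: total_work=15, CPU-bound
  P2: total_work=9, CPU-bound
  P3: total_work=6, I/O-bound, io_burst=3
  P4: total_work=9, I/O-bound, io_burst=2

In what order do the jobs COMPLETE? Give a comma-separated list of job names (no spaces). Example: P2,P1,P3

Answer: P4,P3,P1,P2

Derivation:
t=0-2: P1@Q0 runs 2, rem=13, quantum used, demote→Q1. Q0=[P2,P3,P4] Q1=[P1] Q2=[]
t=2-4: P2@Q0 runs 2, rem=7, quantum used, demote→Q1. Q0=[P3,P4] Q1=[P1,P2] Q2=[]
t=4-6: P3@Q0 runs 2, rem=4, quantum used, demote→Q1. Q0=[P4] Q1=[P1,P2,P3] Q2=[]
t=6-8: P4@Q0 runs 2, rem=7, I/O yield, promote→Q0. Q0=[P4] Q1=[P1,P2,P3] Q2=[]
t=8-10: P4@Q0 runs 2, rem=5, I/O yield, promote→Q0. Q0=[P4] Q1=[P1,P2,P3] Q2=[]
t=10-12: P4@Q0 runs 2, rem=3, I/O yield, promote→Q0. Q0=[P4] Q1=[P1,P2,P3] Q2=[]
t=12-14: P4@Q0 runs 2, rem=1, I/O yield, promote→Q0. Q0=[P4] Q1=[P1,P2,P3] Q2=[]
t=14-15: P4@Q0 runs 1, rem=0, completes. Q0=[] Q1=[P1,P2,P3] Q2=[]
t=15-21: P1@Q1 runs 6, rem=7, quantum used, demote→Q2. Q0=[] Q1=[P2,P3] Q2=[P1]
t=21-27: P2@Q1 runs 6, rem=1, quantum used, demote→Q2. Q0=[] Q1=[P3] Q2=[P1,P2]
t=27-30: P3@Q1 runs 3, rem=1, I/O yield, promote→Q0. Q0=[P3] Q1=[] Q2=[P1,P2]
t=30-31: P3@Q0 runs 1, rem=0, completes. Q0=[] Q1=[] Q2=[P1,P2]
t=31-38: P1@Q2 runs 7, rem=0, completes. Q0=[] Q1=[] Q2=[P2]
t=38-39: P2@Q2 runs 1, rem=0, completes. Q0=[] Q1=[] Q2=[]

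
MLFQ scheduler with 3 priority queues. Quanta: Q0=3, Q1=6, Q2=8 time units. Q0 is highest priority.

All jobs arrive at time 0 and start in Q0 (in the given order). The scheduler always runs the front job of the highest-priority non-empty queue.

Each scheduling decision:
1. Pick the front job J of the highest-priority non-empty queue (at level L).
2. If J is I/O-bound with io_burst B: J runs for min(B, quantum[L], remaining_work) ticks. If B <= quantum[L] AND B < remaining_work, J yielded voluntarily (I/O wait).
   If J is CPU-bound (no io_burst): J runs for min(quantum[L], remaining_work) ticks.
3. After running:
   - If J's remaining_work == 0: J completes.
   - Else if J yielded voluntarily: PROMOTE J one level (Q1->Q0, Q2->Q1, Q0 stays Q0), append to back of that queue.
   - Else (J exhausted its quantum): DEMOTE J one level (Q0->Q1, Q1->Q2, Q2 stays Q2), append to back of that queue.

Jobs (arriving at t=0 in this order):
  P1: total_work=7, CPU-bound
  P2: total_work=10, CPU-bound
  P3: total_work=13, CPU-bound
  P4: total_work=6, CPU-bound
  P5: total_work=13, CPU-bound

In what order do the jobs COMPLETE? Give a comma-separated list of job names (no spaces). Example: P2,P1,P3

t=0-3: P1@Q0 runs 3, rem=4, quantum used, demote→Q1. Q0=[P2,P3,P4,P5] Q1=[P1] Q2=[]
t=3-6: P2@Q0 runs 3, rem=7, quantum used, demote→Q1. Q0=[P3,P4,P5] Q1=[P1,P2] Q2=[]
t=6-9: P3@Q0 runs 3, rem=10, quantum used, demote→Q1. Q0=[P4,P5] Q1=[P1,P2,P3] Q2=[]
t=9-12: P4@Q0 runs 3, rem=3, quantum used, demote→Q1. Q0=[P5] Q1=[P1,P2,P3,P4] Q2=[]
t=12-15: P5@Q0 runs 3, rem=10, quantum used, demote→Q1. Q0=[] Q1=[P1,P2,P3,P4,P5] Q2=[]
t=15-19: P1@Q1 runs 4, rem=0, completes. Q0=[] Q1=[P2,P3,P4,P5] Q2=[]
t=19-25: P2@Q1 runs 6, rem=1, quantum used, demote→Q2. Q0=[] Q1=[P3,P4,P5] Q2=[P2]
t=25-31: P3@Q1 runs 6, rem=4, quantum used, demote→Q2. Q0=[] Q1=[P4,P5] Q2=[P2,P3]
t=31-34: P4@Q1 runs 3, rem=0, completes. Q0=[] Q1=[P5] Q2=[P2,P3]
t=34-40: P5@Q1 runs 6, rem=4, quantum used, demote→Q2. Q0=[] Q1=[] Q2=[P2,P3,P5]
t=40-41: P2@Q2 runs 1, rem=0, completes. Q0=[] Q1=[] Q2=[P3,P5]
t=41-45: P3@Q2 runs 4, rem=0, completes. Q0=[] Q1=[] Q2=[P5]
t=45-49: P5@Q2 runs 4, rem=0, completes. Q0=[] Q1=[] Q2=[]

Answer: P1,P4,P2,P3,P5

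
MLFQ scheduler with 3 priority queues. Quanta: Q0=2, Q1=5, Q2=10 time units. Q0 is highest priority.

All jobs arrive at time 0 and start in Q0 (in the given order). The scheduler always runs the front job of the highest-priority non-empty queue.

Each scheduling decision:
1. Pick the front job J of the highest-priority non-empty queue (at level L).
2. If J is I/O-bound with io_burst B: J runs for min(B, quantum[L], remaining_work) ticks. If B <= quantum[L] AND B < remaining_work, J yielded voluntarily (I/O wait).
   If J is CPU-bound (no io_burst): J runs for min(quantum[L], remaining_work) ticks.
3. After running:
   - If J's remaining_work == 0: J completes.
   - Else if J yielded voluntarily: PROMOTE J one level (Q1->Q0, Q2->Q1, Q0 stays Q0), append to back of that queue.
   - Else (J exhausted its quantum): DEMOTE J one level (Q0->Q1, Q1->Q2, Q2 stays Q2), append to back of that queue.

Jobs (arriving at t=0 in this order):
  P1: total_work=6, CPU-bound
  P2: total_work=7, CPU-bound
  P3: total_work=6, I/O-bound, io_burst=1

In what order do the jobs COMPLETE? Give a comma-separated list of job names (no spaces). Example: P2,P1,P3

t=0-2: P1@Q0 runs 2, rem=4, quantum used, demote→Q1. Q0=[P2,P3] Q1=[P1] Q2=[]
t=2-4: P2@Q0 runs 2, rem=5, quantum used, demote→Q1. Q0=[P3] Q1=[P1,P2] Q2=[]
t=4-5: P3@Q0 runs 1, rem=5, I/O yield, promote→Q0. Q0=[P3] Q1=[P1,P2] Q2=[]
t=5-6: P3@Q0 runs 1, rem=4, I/O yield, promote→Q0. Q0=[P3] Q1=[P1,P2] Q2=[]
t=6-7: P3@Q0 runs 1, rem=3, I/O yield, promote→Q0. Q0=[P3] Q1=[P1,P2] Q2=[]
t=7-8: P3@Q0 runs 1, rem=2, I/O yield, promote→Q0. Q0=[P3] Q1=[P1,P2] Q2=[]
t=8-9: P3@Q0 runs 1, rem=1, I/O yield, promote→Q0. Q0=[P3] Q1=[P1,P2] Q2=[]
t=9-10: P3@Q0 runs 1, rem=0, completes. Q0=[] Q1=[P1,P2] Q2=[]
t=10-14: P1@Q1 runs 4, rem=0, completes. Q0=[] Q1=[P2] Q2=[]
t=14-19: P2@Q1 runs 5, rem=0, completes. Q0=[] Q1=[] Q2=[]

Answer: P3,P1,P2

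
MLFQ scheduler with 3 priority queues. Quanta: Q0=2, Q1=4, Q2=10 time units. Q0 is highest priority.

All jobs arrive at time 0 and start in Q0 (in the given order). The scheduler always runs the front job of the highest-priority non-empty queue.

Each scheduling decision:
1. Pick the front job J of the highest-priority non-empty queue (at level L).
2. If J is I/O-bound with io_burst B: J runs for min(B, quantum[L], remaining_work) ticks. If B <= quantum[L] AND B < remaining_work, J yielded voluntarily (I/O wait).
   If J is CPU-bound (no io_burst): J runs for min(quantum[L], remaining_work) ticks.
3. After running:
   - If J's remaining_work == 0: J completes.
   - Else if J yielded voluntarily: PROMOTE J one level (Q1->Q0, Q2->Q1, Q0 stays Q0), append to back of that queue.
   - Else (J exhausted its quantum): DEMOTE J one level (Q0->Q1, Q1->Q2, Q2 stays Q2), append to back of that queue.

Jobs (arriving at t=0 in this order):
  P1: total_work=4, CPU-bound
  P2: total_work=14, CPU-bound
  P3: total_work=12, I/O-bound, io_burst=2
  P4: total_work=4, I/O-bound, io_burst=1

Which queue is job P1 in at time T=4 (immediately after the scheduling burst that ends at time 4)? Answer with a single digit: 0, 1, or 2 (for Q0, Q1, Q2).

t=0-2: P1@Q0 runs 2, rem=2, quantum used, demote→Q1. Q0=[P2,P3,P4] Q1=[P1] Q2=[]
t=2-4: P2@Q0 runs 2, rem=12, quantum used, demote→Q1. Q0=[P3,P4] Q1=[P1,P2] Q2=[]
t=4-6: P3@Q0 runs 2, rem=10, I/O yield, promote→Q0. Q0=[P4,P3] Q1=[P1,P2] Q2=[]
t=6-7: P4@Q0 runs 1, rem=3, I/O yield, promote→Q0. Q0=[P3,P4] Q1=[P1,P2] Q2=[]
t=7-9: P3@Q0 runs 2, rem=8, I/O yield, promote→Q0. Q0=[P4,P3] Q1=[P1,P2] Q2=[]
t=9-10: P4@Q0 runs 1, rem=2, I/O yield, promote→Q0. Q0=[P3,P4] Q1=[P1,P2] Q2=[]
t=10-12: P3@Q0 runs 2, rem=6, I/O yield, promote→Q0. Q0=[P4,P3] Q1=[P1,P2] Q2=[]
t=12-13: P4@Q0 runs 1, rem=1, I/O yield, promote→Q0. Q0=[P3,P4] Q1=[P1,P2] Q2=[]
t=13-15: P3@Q0 runs 2, rem=4, I/O yield, promote→Q0. Q0=[P4,P3] Q1=[P1,P2] Q2=[]
t=15-16: P4@Q0 runs 1, rem=0, completes. Q0=[P3] Q1=[P1,P2] Q2=[]
t=16-18: P3@Q0 runs 2, rem=2, I/O yield, promote→Q0. Q0=[P3] Q1=[P1,P2] Q2=[]
t=18-20: P3@Q0 runs 2, rem=0, completes. Q0=[] Q1=[P1,P2] Q2=[]
t=20-22: P1@Q1 runs 2, rem=0, completes. Q0=[] Q1=[P2] Q2=[]
t=22-26: P2@Q1 runs 4, rem=8, quantum used, demote→Q2. Q0=[] Q1=[] Q2=[P2]
t=26-34: P2@Q2 runs 8, rem=0, completes. Q0=[] Q1=[] Q2=[]

Answer: 1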